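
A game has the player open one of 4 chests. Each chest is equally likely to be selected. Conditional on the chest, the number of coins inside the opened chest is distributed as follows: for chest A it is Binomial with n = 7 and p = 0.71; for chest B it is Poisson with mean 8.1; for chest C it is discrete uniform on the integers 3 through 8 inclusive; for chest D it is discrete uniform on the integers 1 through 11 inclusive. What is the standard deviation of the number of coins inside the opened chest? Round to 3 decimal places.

Per component, A: μ=4.97, E[X²]=26.1422; B: μ=8.1, E[X²]=73.71; C: μ=5.5, E[X²]=33.1667; D: μ=6, E[X²]=46.
E[X] = 0.25·4.97 + 0.25·8.1 + 0.25·5.5 + 0.25·6 = 6.1425.
E[X²] = 0.25·26.1422 + 0.25·73.71 + 0.25·33.1667 + 0.25·46 = 44.7547.
Var(X) = E[X²] − (E[X])² = 44.7547 − 37.7303 = 7.02441.
SD(X) = √7.02441 = 2.65036.

2.650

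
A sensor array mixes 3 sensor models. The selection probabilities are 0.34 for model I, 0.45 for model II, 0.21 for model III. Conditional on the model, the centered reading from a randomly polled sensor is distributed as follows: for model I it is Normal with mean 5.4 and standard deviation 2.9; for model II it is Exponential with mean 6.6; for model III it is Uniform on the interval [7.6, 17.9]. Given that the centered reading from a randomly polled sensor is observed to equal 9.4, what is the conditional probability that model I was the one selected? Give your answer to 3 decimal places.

0.329

Likelihoods f(9.4 | ·): I: 0.0531362; II: 0.0364683; III: 0.0970874.
Posterior ∝ prior × likelihood. Numerator for I: 0.34·0.0531362 = 0.0180663.
Normalizing constant: 0.34·0.0531362 + 0.45·0.0364683 + 0.21·0.0970874 = 0.0548654.
P(I | observation) = 0.0180663 / 0.0548654 = 0.329284.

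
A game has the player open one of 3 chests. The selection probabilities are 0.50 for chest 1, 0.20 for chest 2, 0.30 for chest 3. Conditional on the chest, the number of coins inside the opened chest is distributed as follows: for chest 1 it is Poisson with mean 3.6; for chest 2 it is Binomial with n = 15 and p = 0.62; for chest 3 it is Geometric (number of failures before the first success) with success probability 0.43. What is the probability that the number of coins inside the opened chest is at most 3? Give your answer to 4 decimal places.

Conditional on each chest, P(X ≤ 3): 1: 0.515216; 2: 0.0011348; 3: 0.89444.
By total probability, P(X ≤ 3) = 0.5·0.515216 + 0.2·0.0011348 + 0.3·0.89444 = 0.526167.

0.5262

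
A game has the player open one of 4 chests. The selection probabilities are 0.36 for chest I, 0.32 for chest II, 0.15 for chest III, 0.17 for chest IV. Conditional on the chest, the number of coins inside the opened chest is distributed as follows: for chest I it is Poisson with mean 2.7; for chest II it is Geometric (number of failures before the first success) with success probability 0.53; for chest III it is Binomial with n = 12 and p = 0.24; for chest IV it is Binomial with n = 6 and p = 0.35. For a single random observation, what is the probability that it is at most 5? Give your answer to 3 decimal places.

0.969

Conditional on each chest, P(X ≤ 5): I: 0.943268; II: 0.989221; III: 0.954664; IV: 0.998162.
By total probability, P(X ≤ 5) = 0.36·0.943268 + 0.32·0.989221 + 0.15·0.954664 + 0.17·0.998162 = 0.969014.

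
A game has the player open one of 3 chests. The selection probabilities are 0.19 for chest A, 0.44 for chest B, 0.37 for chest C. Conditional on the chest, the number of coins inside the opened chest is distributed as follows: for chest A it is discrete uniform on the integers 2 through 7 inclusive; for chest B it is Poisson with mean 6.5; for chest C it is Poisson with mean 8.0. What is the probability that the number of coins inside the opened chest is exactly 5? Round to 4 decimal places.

Conditional on each chest, P(X = 5): A: 0.166667; B: 0.145369; C: 0.0916037.
By total probability, P(X = 5) = 0.19·0.166667 + 0.44·0.145369 + 0.37·0.0916037 = 0.129522.

0.1295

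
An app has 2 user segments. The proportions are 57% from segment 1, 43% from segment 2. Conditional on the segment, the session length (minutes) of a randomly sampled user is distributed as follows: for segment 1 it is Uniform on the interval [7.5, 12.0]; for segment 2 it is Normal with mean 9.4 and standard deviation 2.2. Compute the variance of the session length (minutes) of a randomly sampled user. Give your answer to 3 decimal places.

3.073

Per component, 1: μ=9.75, E[X²]=96.75; 2: μ=9.4, E[X²]=93.2.
E[X] = 0.57·9.75 + 0.43·9.4 = 9.5995.
E[X²] = 0.57·96.75 + 0.43·93.2 = 95.2235.
Var(X) = E[X²] − (E[X])² = 95.2235 − 92.1504 = 3.0731.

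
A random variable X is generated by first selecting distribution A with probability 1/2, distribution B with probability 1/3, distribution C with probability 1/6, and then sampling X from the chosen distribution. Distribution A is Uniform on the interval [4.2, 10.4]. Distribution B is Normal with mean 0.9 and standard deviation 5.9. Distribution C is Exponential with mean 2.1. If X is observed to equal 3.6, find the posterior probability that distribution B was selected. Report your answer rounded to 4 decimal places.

0.5868

Likelihoods f(3.6 | ·): A: 0; B: 0.0608951; C: 0.0857582.
Posterior ∝ prior × likelihood. Numerator for B: 0.333333·0.0608951 = 0.0202984.
Normalizing constant: 0.5·0 + 0.333333·0.0608951 + 0.166667·0.0857582 = 0.0345914.
P(B | observation) = 0.0202984 / 0.0345914 = 0.586804.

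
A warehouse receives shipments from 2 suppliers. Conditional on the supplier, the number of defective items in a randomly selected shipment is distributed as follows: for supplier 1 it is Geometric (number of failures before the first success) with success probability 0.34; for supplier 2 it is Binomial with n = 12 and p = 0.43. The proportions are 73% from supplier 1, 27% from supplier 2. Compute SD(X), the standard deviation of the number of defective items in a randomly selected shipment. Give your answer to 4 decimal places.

Per component, 1: μ=1.94118, E[X²]=9.47751; 2: μ=5.16, E[X²]=29.5668.
E[X] = 0.73·1.94118 + 0.27·5.16 = 2.81026.
E[X²] = 0.73·9.47751 + 0.27·29.5668 = 14.9016.
Var(X) = E[X²] − (E[X])² = 14.9016 − 7.89755 = 7.00406.
SD(X) = √7.00406 = 2.64652.

2.6465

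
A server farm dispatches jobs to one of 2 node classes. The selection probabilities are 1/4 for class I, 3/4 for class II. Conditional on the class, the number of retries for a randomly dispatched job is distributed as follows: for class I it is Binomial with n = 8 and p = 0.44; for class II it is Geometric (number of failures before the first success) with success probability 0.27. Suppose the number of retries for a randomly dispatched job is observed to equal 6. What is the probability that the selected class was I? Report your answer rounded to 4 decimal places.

Likelihoods P(X=6 | ·): I: 0.0637162; II: 0.0408602.
Posterior ∝ prior × likelihood. Numerator for I: 0.25·0.0637162 = 0.0159291.
Normalizing constant: 0.25·0.0637162 + 0.75·0.0408602 = 0.0465742.
P(I | observation) = 0.0159291 / 0.0465742 = 0.342014.

0.3420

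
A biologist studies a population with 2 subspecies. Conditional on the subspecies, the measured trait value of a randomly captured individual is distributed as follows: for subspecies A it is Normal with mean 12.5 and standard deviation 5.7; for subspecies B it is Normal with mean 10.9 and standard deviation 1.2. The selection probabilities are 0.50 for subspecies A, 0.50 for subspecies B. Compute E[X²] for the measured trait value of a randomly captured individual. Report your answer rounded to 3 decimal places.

For each component E[X²] = Var + (mean)², giving A: 188.74; B: 120.25.
Overall E[X²] = 0.5·188.74 + 0.5·120.25 = 154.495.

154.495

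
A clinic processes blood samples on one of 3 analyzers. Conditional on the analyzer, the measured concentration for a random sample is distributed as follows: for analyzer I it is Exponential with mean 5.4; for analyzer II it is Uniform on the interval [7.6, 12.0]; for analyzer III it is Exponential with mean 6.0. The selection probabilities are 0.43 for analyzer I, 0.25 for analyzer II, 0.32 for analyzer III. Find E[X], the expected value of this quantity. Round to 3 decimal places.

Component means — I: 5.4; II: 9.8; III: 6.
E[X] = 0.43·5.4 + 0.25·9.8 + 0.32·6 = 6.692.

6.692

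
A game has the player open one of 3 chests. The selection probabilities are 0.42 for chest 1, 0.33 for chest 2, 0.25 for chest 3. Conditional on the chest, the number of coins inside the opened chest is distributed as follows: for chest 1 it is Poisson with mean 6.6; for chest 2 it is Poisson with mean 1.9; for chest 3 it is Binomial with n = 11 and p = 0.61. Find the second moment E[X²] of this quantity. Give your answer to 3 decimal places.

34.796

For each component E[X²] = Var + (mean)², giving 1: 50.16; 2: 5.51; 3: 47.641.
Overall E[X²] = 0.42·50.16 + 0.33·5.51 + 0.25·47.641 = 34.7957.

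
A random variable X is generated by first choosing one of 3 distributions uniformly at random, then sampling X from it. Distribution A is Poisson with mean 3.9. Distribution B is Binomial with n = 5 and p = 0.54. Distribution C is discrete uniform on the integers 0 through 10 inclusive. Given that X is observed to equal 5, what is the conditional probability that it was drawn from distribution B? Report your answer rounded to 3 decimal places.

0.159

Likelihoods P(X=5 | ·): A: 0.152193; B: 0.0459165; C: 0.0909091.
Posterior ∝ prior × likelihood. Numerator for B: 0.333333·0.0459165 = 0.0153055.
Normalizing constant: 0.333333·0.152193 + 0.333333·0.0459165 + 0.333333·0.0909091 = 0.0963394.
P(B | observation) = 0.0153055 / 0.0963394 = 0.158871.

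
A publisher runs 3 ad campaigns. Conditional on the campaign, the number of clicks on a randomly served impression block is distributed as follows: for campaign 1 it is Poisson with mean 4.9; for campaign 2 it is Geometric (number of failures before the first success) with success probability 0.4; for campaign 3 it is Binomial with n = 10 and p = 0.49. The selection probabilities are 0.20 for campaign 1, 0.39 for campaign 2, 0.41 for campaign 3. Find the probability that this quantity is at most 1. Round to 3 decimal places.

Conditional on each campaign, P(X ≤ 1): 1: 0.0439348; 2: 0.64; 3: 0.0126278.
By total probability, P(X ≤ 1) = 0.2·0.0439348 + 0.39·0.64 + 0.41·0.0126278 = 0.263564.

0.264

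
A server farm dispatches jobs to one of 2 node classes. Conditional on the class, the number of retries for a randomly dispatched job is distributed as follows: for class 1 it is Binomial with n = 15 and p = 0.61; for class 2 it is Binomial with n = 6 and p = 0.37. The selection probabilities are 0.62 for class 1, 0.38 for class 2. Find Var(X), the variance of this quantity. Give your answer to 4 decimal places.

14.0586

Per component, 1: μ=9.15, E[X²]=87.291; 2: μ=2.22, E[X²]=6.327.
E[X] = 0.62·9.15 + 0.38·2.22 = 6.5166.
E[X²] = 0.62·87.291 + 0.38·6.327 = 56.5247.
Var(X) = E[X²] − (E[X])² = 56.5247 − 42.4661 = 14.0586.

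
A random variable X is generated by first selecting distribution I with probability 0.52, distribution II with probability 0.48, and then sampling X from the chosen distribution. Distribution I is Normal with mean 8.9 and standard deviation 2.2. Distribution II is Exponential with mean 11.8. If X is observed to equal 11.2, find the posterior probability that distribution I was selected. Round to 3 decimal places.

Likelihoods f(11.2 | ·): I: 0.104991; II: 0.0328024.
Posterior ∝ prior × likelihood. Numerator for I: 0.52·0.104991 = 0.0545952.
Normalizing constant: 0.52·0.104991 + 0.48·0.0328024 = 0.0703403.
P(I | observation) = 0.0545952 / 0.0703403 = 0.776157.

0.776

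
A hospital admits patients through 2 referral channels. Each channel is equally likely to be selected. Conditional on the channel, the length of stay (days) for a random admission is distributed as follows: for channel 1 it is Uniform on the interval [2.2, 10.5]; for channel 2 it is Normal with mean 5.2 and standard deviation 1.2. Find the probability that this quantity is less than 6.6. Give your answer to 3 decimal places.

Conditional on each channel, P(X < 6.6): 1: 0.53012; 2: 0.878327.
By total probability, P(X < 6.6) = 0.5·0.53012 + 0.5·0.878327 = 0.704224.

0.704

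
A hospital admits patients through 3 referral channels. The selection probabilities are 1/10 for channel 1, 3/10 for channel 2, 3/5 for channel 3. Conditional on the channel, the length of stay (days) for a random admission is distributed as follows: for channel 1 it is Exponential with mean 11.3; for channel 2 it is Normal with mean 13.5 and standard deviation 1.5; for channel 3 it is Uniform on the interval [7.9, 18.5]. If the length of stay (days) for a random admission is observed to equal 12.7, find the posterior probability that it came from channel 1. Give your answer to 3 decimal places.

0.022

Likelihoods f(12.7 | ·): 1: 0.0287621; 2: 0.230703; 3: 0.0943396.
Posterior ∝ prior × likelihood. Numerator for 1: 0.1·0.0287621 = 0.00287621.
Normalizing constant: 0.1·0.0287621 + 0.3·0.230703 + 0.6·0.0943396 = 0.128691.
P(1 | observation) = 0.00287621 / 0.128691 = 0.0223498.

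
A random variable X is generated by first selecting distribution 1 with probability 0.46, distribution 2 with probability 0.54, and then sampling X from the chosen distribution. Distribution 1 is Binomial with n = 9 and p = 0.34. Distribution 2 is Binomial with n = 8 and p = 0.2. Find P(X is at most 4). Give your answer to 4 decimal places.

0.9229

Conditional on each component, P(X ≤ 4): 1: 0.844708; 2: 0.989594.
By total probability, P(X ≤ 4) = 0.46·0.844708 + 0.54·0.989594 = 0.922946.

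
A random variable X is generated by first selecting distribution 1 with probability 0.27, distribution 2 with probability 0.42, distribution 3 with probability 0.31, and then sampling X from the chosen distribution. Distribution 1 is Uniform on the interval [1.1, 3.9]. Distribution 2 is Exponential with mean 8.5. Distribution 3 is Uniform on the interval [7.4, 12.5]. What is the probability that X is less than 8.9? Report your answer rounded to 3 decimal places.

Conditional on each component, P(X < 8.9): 1: 1; 2: 0.649032; 3: 0.294118.
By total probability, P(X < 8.9) = 0.27·1 + 0.42·0.649032 + 0.31·0.294118 = 0.63377.

0.634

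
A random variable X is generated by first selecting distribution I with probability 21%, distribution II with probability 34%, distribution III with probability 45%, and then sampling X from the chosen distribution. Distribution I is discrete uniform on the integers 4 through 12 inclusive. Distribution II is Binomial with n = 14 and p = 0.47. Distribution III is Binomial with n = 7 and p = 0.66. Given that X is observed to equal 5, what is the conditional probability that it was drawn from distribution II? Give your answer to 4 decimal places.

Likelihoods P(X=5 | ·): I: 0.111111; II: 0.151508; III: 0.304016.
Posterior ∝ prior × likelihood. Numerator for II: 0.34·0.151508 = 0.0515128.
Normalizing constant: 0.21·0.111111 + 0.34·0.151508 + 0.45·0.304016 = 0.211653.
P(II | observation) = 0.0515128 / 0.211653 = 0.243383.

0.2434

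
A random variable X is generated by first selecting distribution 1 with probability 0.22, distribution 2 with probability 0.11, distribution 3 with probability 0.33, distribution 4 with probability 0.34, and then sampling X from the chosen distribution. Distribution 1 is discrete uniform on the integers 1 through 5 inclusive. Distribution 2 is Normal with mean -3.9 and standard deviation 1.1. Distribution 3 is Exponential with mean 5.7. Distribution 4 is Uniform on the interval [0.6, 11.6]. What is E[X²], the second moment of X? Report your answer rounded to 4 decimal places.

For each component E[X²] = Var + (mean)², giving 1: 11; 2: 16.42; 3: 64.98; 4: 47.2933.
Overall E[X²] = 0.22·11 + 0.11·16.42 + 0.33·64.98 + 0.34·47.2933 = 41.7493.

41.7493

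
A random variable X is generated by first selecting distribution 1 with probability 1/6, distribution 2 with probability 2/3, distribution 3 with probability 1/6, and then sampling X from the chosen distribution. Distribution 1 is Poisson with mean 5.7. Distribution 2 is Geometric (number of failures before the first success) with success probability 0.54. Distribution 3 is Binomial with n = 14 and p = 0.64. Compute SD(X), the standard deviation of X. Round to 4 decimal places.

Per component, 1: μ=5.7, E[X²]=38.19; 2: μ=0.851852, E[X²]=2.30316; 3: μ=8.96, E[X²]=83.5072.
E[X] = 0.166667·5.7 + 0.666667·0.851852 + 0.166667·8.96 = 3.01123.
E[X²] = 0.166667·38.19 + 0.666667·2.30316 + 0.166667·83.5072 = 21.8183.
Var(X) = E[X²] − (E[X])² = 21.8183 − 9.06753 = 12.7508.
SD(X) = √12.7508 = 3.57082.

3.5708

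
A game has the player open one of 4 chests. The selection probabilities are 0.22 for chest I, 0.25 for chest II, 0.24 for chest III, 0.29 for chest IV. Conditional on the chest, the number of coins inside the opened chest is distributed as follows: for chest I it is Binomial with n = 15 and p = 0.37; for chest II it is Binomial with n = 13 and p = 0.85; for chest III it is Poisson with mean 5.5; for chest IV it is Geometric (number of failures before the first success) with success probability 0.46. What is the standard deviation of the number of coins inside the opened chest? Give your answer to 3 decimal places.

4.044

Per component, I: μ=5.55, E[X²]=34.299; II: μ=11.05, E[X²]=123.76; III: μ=5.5, E[X²]=35.75; IV: μ=1.17391, E[X²]=3.93006.
E[X] = 0.22·5.55 + 0.25·11.05 + 0.24·5.5 + 0.29·1.17391 = 5.64393.
E[X²] = 0.22·34.299 + 0.25·123.76 + 0.24·35.75 + 0.29·3.93006 = 48.2055.
Var(X) = E[X²] − (E[X])² = 48.2055 − 31.854 = 16.3515.
SD(X) = √16.3515 = 4.0437.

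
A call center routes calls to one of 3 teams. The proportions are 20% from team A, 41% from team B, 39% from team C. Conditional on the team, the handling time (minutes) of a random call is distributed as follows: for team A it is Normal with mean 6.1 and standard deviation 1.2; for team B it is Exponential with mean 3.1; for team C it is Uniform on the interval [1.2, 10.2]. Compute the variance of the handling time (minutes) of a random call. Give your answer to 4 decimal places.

8.6920

Per component, A: μ=6.1, E[X²]=38.65; B: μ=3.1, E[X²]=19.22; C: μ=5.7, E[X²]=39.24.
E[X] = 0.2·6.1 + 0.41·3.1 + 0.39·5.7 = 4.714.
E[X²] = 0.2·38.65 + 0.41·19.22 + 0.39·39.24 = 30.9138.
Var(X) = E[X²] − (E[X])² = 30.9138 − 22.2218 = 8.692.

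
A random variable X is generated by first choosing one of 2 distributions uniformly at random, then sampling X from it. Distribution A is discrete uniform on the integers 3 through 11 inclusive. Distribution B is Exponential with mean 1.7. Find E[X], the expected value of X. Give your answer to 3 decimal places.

Component means — A: 7; B: 1.7.
E[X] = 0.5·7 + 0.5·1.7 = 4.35.

4.350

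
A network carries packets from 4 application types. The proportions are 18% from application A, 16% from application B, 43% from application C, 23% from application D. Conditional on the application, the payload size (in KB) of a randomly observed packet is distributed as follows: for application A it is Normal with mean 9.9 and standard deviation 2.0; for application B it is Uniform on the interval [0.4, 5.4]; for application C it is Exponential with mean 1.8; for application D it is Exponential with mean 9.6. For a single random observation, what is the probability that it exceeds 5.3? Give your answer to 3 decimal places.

0.336

Conditional on each application, P(X > 5.3): A: 0.989276; B: 0.02; C: 0.0526313; D: 0.575749.
By total probability, P(X > 5.3) = 0.18·0.989276 + 0.16·0.02 + 0.43·0.0526313 + 0.23·0.575749 = 0.336323.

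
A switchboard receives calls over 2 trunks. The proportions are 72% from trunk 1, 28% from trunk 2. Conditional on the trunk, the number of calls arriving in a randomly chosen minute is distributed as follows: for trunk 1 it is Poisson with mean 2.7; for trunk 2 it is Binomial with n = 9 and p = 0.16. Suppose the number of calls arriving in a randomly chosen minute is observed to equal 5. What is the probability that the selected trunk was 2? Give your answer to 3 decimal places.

Likelihoods P(X=5 | ·): 1: 0.0803605; 2: 0.00657791.
Posterior ∝ prior × likelihood. Numerator for 2: 0.28·0.00657791 = 0.00184181.
Normalizing constant: 0.72·0.0803605 + 0.28·0.00657791 = 0.0597014.
P(2 | observation) = 0.00184181 / 0.0597014 = 0.0308504.

0.031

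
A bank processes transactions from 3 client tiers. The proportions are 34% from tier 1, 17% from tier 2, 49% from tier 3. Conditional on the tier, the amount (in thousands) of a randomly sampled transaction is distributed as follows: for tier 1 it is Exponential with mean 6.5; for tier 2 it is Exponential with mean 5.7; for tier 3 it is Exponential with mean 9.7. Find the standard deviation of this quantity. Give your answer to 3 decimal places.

8.311

Per component, 1: μ=6.5, E[X²]=84.5; 2: μ=5.7, E[X²]=64.98; 3: μ=9.7, E[X²]=188.18.
E[X] = 0.34·6.5 + 0.17·5.7 + 0.49·9.7 = 7.932.
E[X²] = 0.34·84.5 + 0.17·64.98 + 0.49·188.18 = 131.985.
Var(X) = E[X²] − (E[X])² = 131.985 − 62.9166 = 69.0682.
SD(X) = √69.0682 = 8.31073.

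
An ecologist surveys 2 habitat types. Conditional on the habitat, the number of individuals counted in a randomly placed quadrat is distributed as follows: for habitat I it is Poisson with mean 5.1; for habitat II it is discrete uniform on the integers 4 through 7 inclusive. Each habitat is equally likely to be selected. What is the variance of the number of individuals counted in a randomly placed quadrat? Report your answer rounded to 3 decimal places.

Per component, I: μ=5.1, E[X²]=31.11; II: μ=5.5, E[X²]=31.5.
E[X] = 0.5·5.1 + 0.5·5.5 = 5.3.
E[X²] = 0.5·31.11 + 0.5·31.5 = 31.305.
Var(X) = E[X²] − (E[X])² = 31.305 − 28.09 = 3.215.

3.215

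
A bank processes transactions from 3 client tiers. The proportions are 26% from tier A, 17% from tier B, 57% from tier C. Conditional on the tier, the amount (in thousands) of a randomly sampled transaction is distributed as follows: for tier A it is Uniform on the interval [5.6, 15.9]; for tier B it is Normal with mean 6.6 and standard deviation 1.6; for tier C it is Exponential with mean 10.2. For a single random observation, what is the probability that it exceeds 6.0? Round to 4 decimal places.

0.6763

Conditional on each tier, P(X > 6.0): A: 0.961165; B: 0.64617; C: 0.555306.
By total probability, P(X > 6.0) = 0.26·0.961165 + 0.17·0.64617 + 0.57·0.555306 = 0.676276.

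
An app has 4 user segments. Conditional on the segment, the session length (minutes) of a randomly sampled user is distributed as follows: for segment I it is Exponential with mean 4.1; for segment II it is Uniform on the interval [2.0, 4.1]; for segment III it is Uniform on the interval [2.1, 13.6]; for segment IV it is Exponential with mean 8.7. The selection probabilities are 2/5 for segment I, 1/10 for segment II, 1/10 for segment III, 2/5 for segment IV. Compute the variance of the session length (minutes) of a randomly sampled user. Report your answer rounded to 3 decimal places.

43.667

Per component, I: μ=4.1, E[X²]=33.62; II: μ=3.05, E[X²]=9.67; III: μ=7.85, E[X²]=72.6433; IV: μ=8.7, E[X²]=151.38.
E[X] = 0.4·4.1 + 0.1·3.05 + 0.1·7.85 + 0.4·8.7 = 6.21.
E[X²] = 0.4·33.62 + 0.1·9.67 + 0.1·72.6433 + 0.4·151.38 = 82.2313.
Var(X) = E[X²] − (E[X])² = 82.2313 − 38.5641 = 43.6672.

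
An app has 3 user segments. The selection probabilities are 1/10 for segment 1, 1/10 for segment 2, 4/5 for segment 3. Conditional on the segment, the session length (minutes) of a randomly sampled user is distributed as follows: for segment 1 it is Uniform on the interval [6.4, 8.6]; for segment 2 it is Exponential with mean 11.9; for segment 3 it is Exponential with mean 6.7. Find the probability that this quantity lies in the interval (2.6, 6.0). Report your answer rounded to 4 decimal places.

Conditional on each segment, P(2.6 < X < 6.0): 1: 0; 2: 0.199746; 3: 0.269978.
By total probability, P(2.6 < X < 6.0) = 0.1·0 + 0.1·0.199746 + 0.8·0.269978 = 0.235957.

0.2360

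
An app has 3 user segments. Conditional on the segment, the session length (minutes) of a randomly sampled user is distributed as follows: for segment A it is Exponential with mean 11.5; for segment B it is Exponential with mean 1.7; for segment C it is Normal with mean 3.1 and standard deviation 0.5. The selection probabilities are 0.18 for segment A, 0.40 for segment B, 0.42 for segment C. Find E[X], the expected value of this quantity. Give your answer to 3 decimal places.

Component means — A: 11.5; B: 1.7; C: 3.1.
E[X] = 0.18·11.5 + 0.4·1.7 + 0.42·3.1 = 4.052.

4.052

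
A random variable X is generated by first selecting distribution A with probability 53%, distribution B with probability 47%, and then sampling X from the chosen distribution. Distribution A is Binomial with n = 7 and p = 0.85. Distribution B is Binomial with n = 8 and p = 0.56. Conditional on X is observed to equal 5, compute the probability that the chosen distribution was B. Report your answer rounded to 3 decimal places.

0.526

Likelihoods P(X=5 | ·): A: 0.209651; B: 0.262716.
Posterior ∝ prior × likelihood. Numerator for B: 0.47·0.262716 = 0.123476.
Normalizing constant: 0.53·0.209651 + 0.47·0.262716 = 0.234591.
P(B | observation) = 0.123476 / 0.234591 = 0.526347.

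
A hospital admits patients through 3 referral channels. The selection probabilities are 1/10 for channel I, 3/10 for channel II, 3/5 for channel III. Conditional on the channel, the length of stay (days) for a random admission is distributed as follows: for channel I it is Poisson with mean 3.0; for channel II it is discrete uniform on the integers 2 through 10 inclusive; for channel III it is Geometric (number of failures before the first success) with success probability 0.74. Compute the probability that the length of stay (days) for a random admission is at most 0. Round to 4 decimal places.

Conditional on each channel, P(X ≤ 0): I: 0.0497871; II: 0; III: 0.74.
By total probability, P(X ≤ 0) = 0.1·0.0497871 + 0.3·0 + 0.6·0.74 = 0.448979.

0.4490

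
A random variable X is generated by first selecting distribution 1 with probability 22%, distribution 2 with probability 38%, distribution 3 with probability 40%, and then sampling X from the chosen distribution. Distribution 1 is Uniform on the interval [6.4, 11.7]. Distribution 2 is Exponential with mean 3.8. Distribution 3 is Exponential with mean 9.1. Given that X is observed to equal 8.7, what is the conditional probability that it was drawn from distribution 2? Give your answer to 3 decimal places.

0.148

Likelihoods f(8.7 | ·): 1: 0.188679; 2: 0.0266631; 3: 0.0422429.
Posterior ∝ prior × likelihood. Numerator for 2: 0.38·0.0266631 = 0.010132.
Normalizing constant: 0.22·0.188679 + 0.38·0.0266631 + 0.4·0.0422429 = 0.0685386.
P(2 | observation) = 0.010132 / 0.0685386 = 0.147829.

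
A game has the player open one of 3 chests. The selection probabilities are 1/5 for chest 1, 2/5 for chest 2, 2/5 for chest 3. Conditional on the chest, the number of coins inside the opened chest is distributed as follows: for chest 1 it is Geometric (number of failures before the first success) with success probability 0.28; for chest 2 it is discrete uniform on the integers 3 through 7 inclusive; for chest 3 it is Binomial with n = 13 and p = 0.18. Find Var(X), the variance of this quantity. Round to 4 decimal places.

Per component, 1: μ=2.57143, E[X²]=15.7959; 2: μ=5, E[X²]=27; 3: μ=2.34, E[X²]=7.3944.
E[X] = 0.2·2.57143 + 0.4·5 + 0.4·2.34 = 3.45029.
E[X²] = 0.2·15.7959 + 0.4·27 + 0.4·7.3944 = 16.9169.
Var(X) = E[X²] − (E[X])² = 16.9169 − 11.9045 = 5.01247.

5.0125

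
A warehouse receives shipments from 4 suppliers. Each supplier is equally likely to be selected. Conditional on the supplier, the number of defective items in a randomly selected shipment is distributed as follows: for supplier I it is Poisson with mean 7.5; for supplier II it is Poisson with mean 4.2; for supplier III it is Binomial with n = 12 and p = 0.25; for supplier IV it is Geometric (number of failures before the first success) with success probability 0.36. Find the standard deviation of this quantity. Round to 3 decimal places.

Per component, I: μ=7.5, E[X²]=63.75; II: μ=4.2, E[X²]=21.84; III: μ=3, E[X²]=11.25; IV: μ=1.77778, E[X²]=8.09877.
E[X] = 0.25·7.5 + 0.25·4.2 + 0.25·3 + 0.25·1.77778 = 4.11944.
E[X²] = 0.25·63.75 + 0.25·21.84 + 0.25·11.25 + 0.25·8.09877 = 26.2347.
Var(X) = E[X²] − (E[X])² = 26.2347 − 16.9698 = 9.26487.
SD(X) = √9.26487 = 3.04382.

3.044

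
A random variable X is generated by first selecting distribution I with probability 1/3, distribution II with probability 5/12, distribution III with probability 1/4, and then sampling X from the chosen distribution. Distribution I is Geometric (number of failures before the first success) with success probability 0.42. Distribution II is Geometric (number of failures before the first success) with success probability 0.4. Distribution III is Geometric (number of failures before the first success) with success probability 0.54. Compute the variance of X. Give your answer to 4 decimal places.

Per component, I: μ=1.38095, E[X²]=5.19501; II: μ=1.5, E[X²]=6; III: μ=0.851852, E[X²]=2.30316.
E[X] = 0.333333·1.38095 + 0.416667·1.5 + 0.25·0.851852 = 1.29828.
E[X²] = 0.333333·5.19501 + 0.416667·6 + 0.25·2.30316 = 4.80746.
Var(X) = E[X²] − (E[X])² = 4.80746 − 1.68553 = 3.12193.

3.1219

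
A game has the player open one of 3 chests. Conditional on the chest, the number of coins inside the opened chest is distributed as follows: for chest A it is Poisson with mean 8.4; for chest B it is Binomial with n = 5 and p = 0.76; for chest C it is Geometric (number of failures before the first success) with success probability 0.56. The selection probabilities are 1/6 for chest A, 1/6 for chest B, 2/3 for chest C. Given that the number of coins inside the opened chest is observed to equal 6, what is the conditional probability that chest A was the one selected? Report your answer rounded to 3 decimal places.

0.871

Likelihoods P(X=6 | ·): A: 0.109716; B: 0; C: 0.00406354.
Posterior ∝ prior × likelihood. Numerator for A: 0.166667·0.109716 = 0.018286.
Normalizing constant: 0.166667·0.109716 + 0.166667·0 + 0.666667·0.00406354 = 0.020995.
P(A | observation) = 0.018286 / 0.020995 = 0.870968.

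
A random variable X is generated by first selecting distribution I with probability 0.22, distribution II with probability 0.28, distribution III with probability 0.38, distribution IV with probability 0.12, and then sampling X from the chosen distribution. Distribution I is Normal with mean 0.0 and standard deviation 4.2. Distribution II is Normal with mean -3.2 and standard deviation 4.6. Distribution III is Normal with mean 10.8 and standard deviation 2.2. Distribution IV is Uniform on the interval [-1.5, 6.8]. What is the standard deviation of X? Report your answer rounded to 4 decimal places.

Per component, I: μ=0, E[X²]=17.64; II: μ=-3.2, E[X²]=31.4; III: μ=10.8, E[X²]=121.48; IV: μ=2.65, E[X²]=12.7633.
E[X] = 0.22·0 + 0.28·-3.2 + 0.38·10.8 + 0.12·2.65 = 3.526.
E[X²] = 0.22·17.64 + 0.28·31.4 + 0.38·121.48 + 0.12·12.7633 = 60.3668.
Var(X) = E[X²] − (E[X])² = 60.3668 − 12.4327 = 47.9341.
SD(X) = √47.9341 = 6.92345.

6.9234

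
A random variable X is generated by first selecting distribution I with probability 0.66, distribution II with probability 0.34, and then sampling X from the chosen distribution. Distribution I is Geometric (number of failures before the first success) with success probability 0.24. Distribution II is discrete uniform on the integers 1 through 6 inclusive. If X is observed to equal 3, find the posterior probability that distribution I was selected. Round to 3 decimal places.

0.551

Likelihoods P(X=3 | ·): I: 0.105354; II: 0.166667.
Posterior ∝ prior × likelihood. Numerator for I: 0.66·0.105354 = 0.0695338.
Normalizing constant: 0.66·0.105354 + 0.34·0.166667 = 0.1262.
P(I | observation) = 0.0695338 / 0.1262 = 0.550979.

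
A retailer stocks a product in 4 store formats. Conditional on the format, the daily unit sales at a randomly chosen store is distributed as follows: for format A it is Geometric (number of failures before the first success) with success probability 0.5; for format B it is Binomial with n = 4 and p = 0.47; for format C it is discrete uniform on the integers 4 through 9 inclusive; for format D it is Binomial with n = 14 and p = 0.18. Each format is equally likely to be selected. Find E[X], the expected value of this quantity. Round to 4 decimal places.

2.9750

Component means — A: 1; B: 1.88; C: 6.5; D: 2.52.
E[X] = 0.25·1 + 0.25·1.88 + 0.25·6.5 + 0.25·2.52 = 2.975.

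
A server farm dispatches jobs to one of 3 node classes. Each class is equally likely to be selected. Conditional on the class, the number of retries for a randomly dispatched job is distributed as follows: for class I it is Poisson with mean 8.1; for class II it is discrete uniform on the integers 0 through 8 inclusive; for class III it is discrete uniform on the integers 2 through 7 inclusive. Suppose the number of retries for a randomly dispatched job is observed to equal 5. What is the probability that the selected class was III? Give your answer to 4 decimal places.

0.4554

Likelihoods P(X=5 | ·): I: 0.088198; II: 0.111111; III: 0.166667.
Posterior ∝ prior × likelihood. Numerator for III: 0.333333·0.166667 = 0.0555556.
Normalizing constant: 0.333333·0.088198 + 0.333333·0.111111 + 0.333333·0.166667 = 0.121992.
P(III | observation) = 0.0555556 / 0.121992 = 0.455404.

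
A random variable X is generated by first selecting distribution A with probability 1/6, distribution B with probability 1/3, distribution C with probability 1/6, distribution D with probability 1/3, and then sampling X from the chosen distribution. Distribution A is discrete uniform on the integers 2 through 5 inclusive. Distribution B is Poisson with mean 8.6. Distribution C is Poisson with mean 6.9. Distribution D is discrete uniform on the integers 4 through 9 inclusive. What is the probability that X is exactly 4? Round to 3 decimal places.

Conditional on each component, P(X = 4): A: 0.25; B: 0.0419614; C: 0.0951816; D: 0.166667.
By total probability, P(X = 4) = 0.166667·0.25 + 0.333333·0.0419614 + 0.166667·0.0951816 + 0.333333·0.166667 = 0.127073.

0.127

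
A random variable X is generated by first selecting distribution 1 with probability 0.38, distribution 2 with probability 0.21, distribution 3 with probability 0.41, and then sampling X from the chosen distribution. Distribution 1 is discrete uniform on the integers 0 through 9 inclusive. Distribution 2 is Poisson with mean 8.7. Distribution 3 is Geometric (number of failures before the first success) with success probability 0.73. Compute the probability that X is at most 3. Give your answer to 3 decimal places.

0.565

Conditional on each component, P(X ≤ 3): 1: 0.4; 2: 0.0262032; 3: 0.994686.
By total probability, P(X ≤ 3) = 0.38·0.4 + 0.21·0.0262032 + 0.41·0.994686 = 0.565324.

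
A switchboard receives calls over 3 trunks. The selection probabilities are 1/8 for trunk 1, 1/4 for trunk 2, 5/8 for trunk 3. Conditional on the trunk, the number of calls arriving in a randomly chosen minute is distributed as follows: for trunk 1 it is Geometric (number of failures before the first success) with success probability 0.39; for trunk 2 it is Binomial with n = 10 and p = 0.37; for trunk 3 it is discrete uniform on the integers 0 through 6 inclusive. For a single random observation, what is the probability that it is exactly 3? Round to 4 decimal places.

Conditional on each trunk, P(X = 3): 1: 0.0885226; 2: 0.239425; 3: 0.142857.
By total probability, P(X = 3) = 0.125·0.0885226 + 0.25·0.239425 + 0.625·0.142857 = 0.160207.

0.1602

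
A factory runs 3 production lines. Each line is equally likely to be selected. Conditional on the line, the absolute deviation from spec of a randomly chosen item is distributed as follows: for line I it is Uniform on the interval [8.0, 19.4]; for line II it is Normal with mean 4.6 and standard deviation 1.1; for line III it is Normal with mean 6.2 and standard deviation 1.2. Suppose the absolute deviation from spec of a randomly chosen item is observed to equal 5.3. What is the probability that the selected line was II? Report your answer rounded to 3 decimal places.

Likelihoods f(5.3 | ·): I: 0; II: 0.296198; III: 0.250948.
Posterior ∝ prior × likelihood. Numerator for II: 0.333333·0.296198 = 0.0987326.
Normalizing constant: 0.333333·0 + 0.333333·0.296198 + 0.333333·0.250948 = 0.182382.
P(II | observation) = 0.0987326 / 0.182382 = 0.541351.

0.541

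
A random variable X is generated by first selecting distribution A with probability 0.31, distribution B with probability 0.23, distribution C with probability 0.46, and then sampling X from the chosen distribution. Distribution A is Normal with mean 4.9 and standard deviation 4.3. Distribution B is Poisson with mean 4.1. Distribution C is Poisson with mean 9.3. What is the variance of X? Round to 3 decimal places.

16.620

Per component, A: μ=4.9, E[X²]=42.5; B: μ=4.1, E[X²]=20.91; C: μ=9.3, E[X²]=95.79.
E[X] = 0.31·4.9 + 0.23·4.1 + 0.46·9.3 = 6.74.
E[X²] = 0.31·42.5 + 0.23·20.91 + 0.46·95.79 = 62.0477.
Var(X) = E[X²] − (E[X])² = 62.0477 − 45.4276 = 16.6201.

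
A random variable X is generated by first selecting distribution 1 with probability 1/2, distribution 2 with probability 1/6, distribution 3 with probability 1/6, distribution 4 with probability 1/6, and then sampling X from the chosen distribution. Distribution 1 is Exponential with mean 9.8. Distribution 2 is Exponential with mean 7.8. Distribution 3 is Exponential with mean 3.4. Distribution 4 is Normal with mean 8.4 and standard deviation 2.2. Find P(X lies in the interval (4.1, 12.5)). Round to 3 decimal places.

Conditional on each component, P(4.1 < X < 12.5): 1: 0.378832; 2: 0.389797; 3: 0.274116; 4: 0.943495.
By total probability, P(4.1 < X < 12.5) = 0.5·0.378832 + 0.166667·0.389797 + 0.166667·0.274116 + 0.166667·0.943495 = 0.457317.

0.457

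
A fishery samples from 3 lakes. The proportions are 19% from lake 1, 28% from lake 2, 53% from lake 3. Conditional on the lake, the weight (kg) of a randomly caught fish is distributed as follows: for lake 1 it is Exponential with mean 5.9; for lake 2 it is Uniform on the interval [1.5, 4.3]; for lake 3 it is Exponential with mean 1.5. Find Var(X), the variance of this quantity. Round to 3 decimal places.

Per component, 1: μ=5.9, E[X²]=69.62; 2: μ=2.9, E[X²]=9.06333; 3: μ=1.5, E[X²]=4.5.
E[X] = 0.19·5.9 + 0.28·2.9 + 0.53·1.5 = 2.728.
E[X²] = 0.19·69.62 + 0.28·9.06333 + 0.53·4.5 = 18.1505.
Var(X) = E[X²] − (E[X])² = 18.1505 − 7.44198 = 10.7085.

10.709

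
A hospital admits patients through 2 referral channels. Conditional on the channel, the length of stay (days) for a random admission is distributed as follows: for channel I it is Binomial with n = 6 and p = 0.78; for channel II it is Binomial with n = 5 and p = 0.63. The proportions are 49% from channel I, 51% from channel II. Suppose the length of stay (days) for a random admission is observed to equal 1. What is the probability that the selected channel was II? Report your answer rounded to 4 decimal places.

0.9622

Likelihoods P(X=1 | ·): I: 0.0024119; II: 0.0590361.
Posterior ∝ prior × likelihood. Numerator for II: 0.51·0.0590361 = 0.0301084.
Normalizing constant: 0.49·0.0024119 + 0.51·0.0590361 = 0.0312902.
P(II | observation) = 0.0301084 / 0.0312902 = 0.96223.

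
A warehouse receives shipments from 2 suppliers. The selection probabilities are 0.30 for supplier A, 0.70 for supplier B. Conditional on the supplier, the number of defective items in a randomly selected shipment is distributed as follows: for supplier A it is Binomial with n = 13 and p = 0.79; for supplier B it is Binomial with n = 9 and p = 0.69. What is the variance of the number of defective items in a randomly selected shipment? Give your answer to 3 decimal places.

Per component, A: μ=10.27, E[X²]=107.63; B: μ=6.21, E[X²]=40.4892.
E[X] = 0.3·10.27 + 0.7·6.21 = 7.428.
E[X²] = 0.3·107.63 + 0.7·40.4892 = 60.6313.
Var(X) = E[X²] − (E[X])² = 60.6313 − 55.1752 = 5.45614.

5.456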